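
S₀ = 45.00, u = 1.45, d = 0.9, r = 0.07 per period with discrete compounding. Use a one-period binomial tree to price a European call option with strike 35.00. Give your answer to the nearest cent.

12.29

Risk-neutral probability p = (1 + 0.07 − 0.9)/(1.45 − 0.9) = 0.1700/0.5500 = 0.3091
Terminal stock prices: S_u = 65.25, S_d = 40.5
Terminal payoffs (S − K): max(30.25, 0) = 30.25, max(5.5, 0) = 5.5
Node 0 (S = 45): V_0 = 1/1.07·[0.3091·30.2500 + 0.6909·5.5000] = 12.2897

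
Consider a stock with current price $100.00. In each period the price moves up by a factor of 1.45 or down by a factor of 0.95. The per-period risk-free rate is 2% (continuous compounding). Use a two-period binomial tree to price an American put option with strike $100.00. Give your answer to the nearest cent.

$6.92

Risk-neutral probability p = (e^0.02 − 0.95)/(1.45 − 0.95) = 0.0702/0.5000 = 0.1404
Terminal stock prices: S_uu = 210.2, S_ud = 137.8, S_dd = 90.25
Terminal payoffs (K − S): max(-110.2, 0) = 0, max(-37.75, 0) = 0, max(9.75, 0) = 9.75
Node u (S = 145): continuation = e^(−0.02)·[0.1404·0.0000 + 0.8596·0.0000] = 0.0000; exercise value = 0.0000 ≤ continuation, so V_u = 0.0000
Node d (S = 95): continuation = e^(−0.02)·[0.1404·0.0000 + 0.8596·9.7500] = 8.2151; exercise value = 5.0000 ≤ continuation, so V_d = 8.2151
Node 0 (S = 100): continuation = e^(−0.02)·[0.1404·0.0000 + 0.8596·8.2151] = 6.9219; exercise value = 0.0000 ≤ continuation, so V_0 = 6.9219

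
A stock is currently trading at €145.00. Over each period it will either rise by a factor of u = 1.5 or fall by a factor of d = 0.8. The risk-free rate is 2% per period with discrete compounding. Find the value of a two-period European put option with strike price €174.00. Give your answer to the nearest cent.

€36.70

Risk-neutral probability p = (1 + 0.02 − 0.8)/(1.5 − 0.8) = 0.2200/0.7000 = 0.3143
Terminal stock prices: S_uu = 326.2, S_ud = 174, S_dd = 92.8
Terminal payoffs (K − S): max(-152.2, 0) = 0, max(0, 0) = 0, max(81.2, 0) = 81.2
Node u (S = 217.5): V_u = 1/1.02·[0.3143·0.0000 + 0.6857·0.0000] = 0.0000
Node d (S = 116): V_d = 1/1.02·[0.3143·0.0000 + 0.6857·81.2000] = 54.5882
Node 0 (S = 145): V_0 = 1/1.02·[0.3143·0.0000 + 0.6857·54.5882] = 36.6980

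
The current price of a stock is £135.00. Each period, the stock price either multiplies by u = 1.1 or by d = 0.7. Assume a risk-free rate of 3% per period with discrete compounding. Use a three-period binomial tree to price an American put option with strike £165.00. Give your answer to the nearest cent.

£30.00

Risk-neutral probability p = (1 + 0.03 − 0.7)/(1.1 − 0.7) = 0.3300/0.4000 = 0.8250
Terminal stock prices: S_uuu = 179.7, S_uud = 114.3, S_udd = 72.76, S_ddd = 46.3
Terminal payoffs (K − S): max(-14.69, 0) = 0, max(50.65, 0) = 50.65, max(92.24, 0) = 92.24, max(118.7, 0) = 118.7
Node uu (S = 163.4): continuation = 1/1.03·[0.8250·0.0000 + 0.1750·50.6550] = 8.6064; exercise value = 1.6500 ≤ continuation, so V_uu = 8.6064
Node ud (S = 103.9): continuation = 1/1.03·[0.8250·50.6550 + 0.1750·92.2350] = 56.2442; exercise value = 61.0500 > continuation, so V_ud = 61.0500 (exercise)
Node dd (S = 66.15): continuation = 1/1.03·[0.8250·92.2350 + 0.1750·118.6950] = 94.0442; exercise value = 98.8500 > continuation, so V_dd = 98.8500 (exercise)
Node u (S = 148.5): continuation = 1/1.03·[0.8250·8.6064 + 0.1750·61.0500] = 17.2661; exercise value = 16.5000 ≤ continuation, so V_u = 17.2661
Node d (S = 94.5): continuation = 1/1.03·[0.8250·61.0500 + 0.1750·98.8500] = 65.6942; exercise value = 70.5000 > continuation, so V_d = 70.5000 (exercise)
Node 0 (S = 135): continuation = 1/1.03·[0.8250·17.2661 + 0.1750·70.5000] = 25.8078; exercise value = 30.0000 > continuation, so V_0 = 30.0000 (exercise)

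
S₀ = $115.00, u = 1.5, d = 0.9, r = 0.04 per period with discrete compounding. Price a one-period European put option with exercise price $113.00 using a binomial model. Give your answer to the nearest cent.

$7.00

Risk-neutral probability p = (1 + 0.04 − 0.9)/(1.5 − 0.9) = 0.1400/0.6000 = 0.2333
Terminal stock prices: S_u = 172.5, S_d = 103.5
Terminal payoffs (K − S): max(-59.5, 0) = 0, max(9.5, 0) = 9.5
Node 0 (S = 115): V_0 = 1/1.04·[0.2333·0.0000 + 0.7667·9.5000] = 7.0032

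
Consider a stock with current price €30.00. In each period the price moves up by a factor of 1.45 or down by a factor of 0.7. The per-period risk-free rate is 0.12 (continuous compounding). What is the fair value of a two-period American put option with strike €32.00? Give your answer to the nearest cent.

Risk-neutral probability p = (e^0.12 − 0.7)/(1.45 − 0.7) = 0.4275/0.7500 = 0.5700
Terminal stock prices: S_uu = 63.08, S_ud = 30.45, S_dd = 14.7
Terminal payoffs (K − S): max(-31.08, 0) = 0, max(1.55, 0) = 1.55, max(17.3, 0) = 17.3
Node u (S = 43.5): continuation = e^(−0.12)·[0.5700·0.0000 + 0.4300·1.5500] = 0.5911; exercise value = 0.0000 ≤ continuation, so V_u = 0.5911
Node d (S = 21): continuation = e^(−0.12)·[0.5700·1.5500 + 0.4300·17.3000] = 7.3815; exercise value = 11.0000 > continuation, so V_d = 11.0000 (exercise)
Node 0 (S = 30): continuation = e^(−0.12)·[0.5700·0.5911 + 0.4300·11.0000] = 4.4940; exercise value = 2.0000 ≤ continuation, so V_0 = 4.4940

€4.49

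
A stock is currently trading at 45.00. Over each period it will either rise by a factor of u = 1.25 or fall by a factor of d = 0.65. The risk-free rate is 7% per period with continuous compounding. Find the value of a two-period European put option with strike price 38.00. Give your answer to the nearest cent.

Risk-neutral probability p = (e^0.07 − 0.65)/(1.25 − 0.65) = 0.4225/0.6000 = 0.7042
Terminal stock prices: S_uu = 70.31, S_ud = 36.56, S_dd = 19.01
Terminal payoffs (K − S): max(-32.31, 0) = 0, max(1.438, 0) = 1.438, max(18.99, 0) = 18.99
Node u (S = 56.25): V_u = e^(−0.07)·[0.7042·0.0000 + 0.2958·1.4375] = 0.3965
Node d (S = 29.25): V_d = e^(−0.07)·[0.7042·1.4375 + 0.2958·18.9875] = 6.1810
Node 0 (S = 45): V_0 = e^(−0.07)·[0.7042·0.3965 + 0.2958·6.1810] = 1.9652

1.97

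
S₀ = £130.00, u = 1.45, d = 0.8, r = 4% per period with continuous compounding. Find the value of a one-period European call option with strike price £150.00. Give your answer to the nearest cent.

Risk-neutral probability p = (e^0.04 − 0.8)/(1.45 − 0.8) = 0.2408/0.6500 = 0.3705
Terminal stock prices: S_u = 188.5, S_d = 104
Terminal payoffs (S − K): max(38.5, 0) = 38.5, max(-46, 0) = 0
Node 0 (S = 130): V_0 = e^(−0.04)·[0.3705·38.5000 + 0.6295·0.0000] = 13.7041

£13.70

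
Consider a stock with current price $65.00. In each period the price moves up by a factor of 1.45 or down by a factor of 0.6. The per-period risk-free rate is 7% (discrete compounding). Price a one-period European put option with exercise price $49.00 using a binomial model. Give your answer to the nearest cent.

$4.18

Risk-neutral probability p = (1 + 0.07 − 0.6)/(1.45 − 0.6) = 0.4700/0.8500 = 0.5529
Terminal stock prices: S_u = 94.25, S_d = 39
Terminal payoffs (K − S): max(-45.25, 0) = 0, max(10, 0) = 10
Node 0 (S = 65): V_0 = 1/1.07·[0.5529·0.0000 + 0.4471·10.0000] = 4.1781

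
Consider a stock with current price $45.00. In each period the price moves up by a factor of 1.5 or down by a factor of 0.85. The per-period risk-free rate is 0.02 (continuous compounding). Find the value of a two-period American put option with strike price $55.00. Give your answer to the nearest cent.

$12.12

Risk-neutral probability p = (e^0.02 − 0.85)/(1.5 − 0.85) = 0.1702/0.6500 = 0.2618
Terminal stock prices: S_uu = 101.2, S_ud = 57.38, S_dd = 32.51
Terminal payoffs (K − S): max(-46.25, 0) = 0, max(-2.375, 0) = 0, max(22.49, 0) = 22.49
Node u (S = 67.5): continuation = e^(−0.02)·[0.2618·0.0000 + 0.7382·0.0000] = 0.0000; exercise value = 0.0000 ≤ continuation, so V_u = 0.0000
Node d (S = 38.25): continuation = e^(−0.02)·[0.2618·0.0000 + 0.7382·22.4875] = 16.2705; exercise value = 16.7500 > continuation, so V_d = 16.7500 (exercise)
Node 0 (S = 45): continuation = e^(−0.02)·[0.2618·0.0000 + 0.7382·16.7500] = 12.1192; exercise value = 10.0000 ≤ continuation, so V_0 = 12.1192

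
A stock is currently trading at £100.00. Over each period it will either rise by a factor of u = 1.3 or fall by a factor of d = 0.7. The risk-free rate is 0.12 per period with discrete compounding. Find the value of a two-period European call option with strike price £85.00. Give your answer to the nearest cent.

Risk-neutral probability p = (1 + 0.12 − 0.7)/(1.3 − 0.7) = 0.4200/0.6000 = 0.7000
Terminal stock prices: S_uu = 169, S_ud = 91, S_dd = 49
Terminal payoffs (S − K): max(84, 0) = 84, max(6, 0) = 6, max(-36, 0) = 0
Node u (S = 130): V_u = 1/1.12·[0.7000·84.0000 + 0.3000·6.0000] = 54.1071
Node d (S = 70): V_d = 1/1.12·[0.7000·6.0000 + 0.3000·0.0000] = 3.7500
Node 0 (S = 100): V_0 = 1/1.12·[0.7000·54.1071 + 0.3000·3.7500] = 34.8214

£34.82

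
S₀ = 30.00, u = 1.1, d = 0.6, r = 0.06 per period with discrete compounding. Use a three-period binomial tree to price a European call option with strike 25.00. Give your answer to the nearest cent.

Risk-neutral probability p = (1 + 0.06 − 0.6)/(1.1 − 0.6) = 0.4600/0.5000 = 0.9200
Terminal stock prices: S_uuu = 39.93, S_uud = 21.78, S_udd = 11.88, S_ddd = 6.48
Terminal payoffs (S − K): max(14.93, 0) = 14.93, max(-3.22, 0) = 0, max(-13.12, 0) = 0, max(-18.52, 0) = 0
Node uu (S = 36.3): V_uu = 1/1.06·[0.9200·14.9300 + 0.0800·0.0000] = 12.9581
Node ud (S = 19.8): V_ud = 1/1.06·[0.9200·0.0000 + 0.0800·0.0000] = 0.0000
Node dd (S = 10.8): V_dd = 1/1.06·[0.9200·0.0000 + 0.0800·0.0000] = 0.0000
Node u (S = 33): V_u = 1/1.06·[0.9200·12.9581 + 0.0800·0.0000] = 11.2467
Node d (S = 18): V_d = 1/1.06·[0.9200·0.0000 + 0.0800·0.0000] = 0.0000
Node 0 (S = 30): V_0 = 1/1.06·[0.9200·11.2467 + 0.0800·0.0000] = 9.7613

9.76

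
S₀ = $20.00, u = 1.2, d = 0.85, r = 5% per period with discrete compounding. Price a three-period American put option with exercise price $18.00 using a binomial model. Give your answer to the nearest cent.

$0.71

Risk-neutral probability p = (1 + 0.05 − 0.85)/(1.2 − 0.85) = 0.2000/0.3500 = 0.5714
Terminal stock prices: S_uuu = 34.56, S_uud = 24.48, S_udd = 17.34, S_ddd = 12.28
Terminal payoffs (K − S): max(-16.56, 0) = 0, max(-6.48, 0) = 0, max(0.66, 0) = 0.66, max(5.718, 0) = 5.718
Node uu (S = 28.8): continuation = 1/1.05·[0.5714·0.0000 + 0.4286·0.0000] = 0.0000; exercise value = 0.0000 ≤ continuation, so V_uu = 0.0000
Node ud (S = 20.4): continuation = 1/1.05·[0.5714·0.0000 + 0.4286·0.6600] = 0.2694; exercise value = 0.0000 ≤ continuation, so V_ud = 0.2694
Node dd (S = 14.45): continuation = 1/1.05·[0.5714·0.6600 + 0.4286·5.7175] = 2.6929; exercise value = 3.5500 > continuation, so V_dd = 3.5500 (exercise)
Node u (S = 24): continuation = 1/1.05·[0.5714·0.0000 + 0.4286·0.2694] = 0.1100; exercise value = 0.0000 ≤ continuation, so V_u = 0.1100
Node d (S = 17): continuation = 1/1.05·[0.5714·0.2694 + 0.4286·3.5500] = 1.5956; exercise value = 1.0000 ≤ continuation, so V_d = 1.5956
Node 0 (S = 20): continuation = 1/1.05·[0.5714·0.1100 + 0.4286·1.5956] = 0.7111; exercise value = 0.0000 ≤ continuation, so V_0 = 0.7111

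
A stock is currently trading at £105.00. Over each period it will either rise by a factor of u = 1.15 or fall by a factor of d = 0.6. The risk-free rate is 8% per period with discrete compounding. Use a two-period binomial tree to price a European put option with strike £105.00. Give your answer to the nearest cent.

Risk-neutral probability p = (1 + 0.08 − 0.6)/(1.15 − 0.6) = 0.4800/0.5500 = 0.8727
Terminal stock prices: S_uu = 138.9, S_ud = 72.45, S_dd = 37.8
Terminal payoffs (K − S): max(-33.86, 0) = 0, max(32.55, 0) = 32.55, max(67.2, 0) = 67.2
Node u (S = 120.7): V_u = 1/1.08·[0.8727·0.0000 + 0.1273·32.5500] = 3.8359
Node d (S = 63): V_d = 1/1.08·[0.8727·32.5500 + 0.1273·67.2000] = 34.2222
Node 0 (S = 105): V_0 = 1/1.08·[0.8727·3.8359 + 0.1273·34.2222] = 7.1326

£7.13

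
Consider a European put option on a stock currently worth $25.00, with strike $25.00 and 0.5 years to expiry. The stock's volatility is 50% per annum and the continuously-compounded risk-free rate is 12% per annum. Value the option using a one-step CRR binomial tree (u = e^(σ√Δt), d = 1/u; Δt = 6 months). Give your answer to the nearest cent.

$3.52

CRR parameters: u = e^(σ√Δt) = e^(0.5·√0.5) = 1.4241, d = 1/u = 0.7022
Per-period rate: rΔt = 0.12·0.5 = 0.06, so R = e^0.06 = 1.0618
Risk-neutral probability p = (e^0.06 − 0.7022)/(1.4241 − 0.7022) = 0.3596/0.7219 = 0.4982
Terminal stock prices: S_u = 35.6, S_d = 17.55
Terminal payoffs (K − S): max(-10.6, 0) = 0, max(7.445, 0) = 7.445
Node 0 (S = 25): V_0 = e^(−0.06)·[0.4982·0.0000 + 0.5018·7.4453] = 3.5186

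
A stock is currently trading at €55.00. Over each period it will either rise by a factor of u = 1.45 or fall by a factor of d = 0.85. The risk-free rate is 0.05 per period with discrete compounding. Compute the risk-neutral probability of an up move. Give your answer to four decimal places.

Risk-neutral probability p = (1 + 0.05 − 0.85)/(1.45 − 0.85) = 0.2000/0.6000 = 0.3333

p = 0.3333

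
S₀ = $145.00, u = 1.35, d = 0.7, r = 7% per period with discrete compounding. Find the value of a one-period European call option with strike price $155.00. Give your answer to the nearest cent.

Risk-neutral probability p = (1 + 0.07 − 0.7)/(1.35 − 0.7) = 0.3700/0.6500 = 0.5692
Terminal stock prices: S_u = 195.8, S_d = 101.5
Terminal payoffs (S − K): max(40.75, 0) = 40.75, max(-53.5, 0) = 0
Node 0 (S = 145): V_0 = 1/1.07·[0.5692·40.7500 + 0.4308·0.0000] = 21.6786

$21.68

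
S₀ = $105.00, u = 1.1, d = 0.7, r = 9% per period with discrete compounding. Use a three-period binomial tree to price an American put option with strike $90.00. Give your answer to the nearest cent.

Risk-neutral probability p = (1 + 0.09 − 0.7)/(1.1 − 0.7) = 0.3900/0.4000 = 0.9750
Terminal stock prices: S_uuu = 139.8, S_uud = 88.94, S_udd = 56.59, S_ddd = 36.01
Terminal payoffs (K − S): max(-49.76, 0) = 0, max(1.065, 0) = 1.065, max(33.41, 0) = 33.41, max(53.99, 0) = 53.99
Node uu (S = 127.1): continuation = 1/1.09·[0.9750·0.0000 + 0.0250·1.0650] = 0.0244; exercise value = 0.0000 ≤ continuation, so V_uu = 0.0244
Node ud (S = 80.85): continuation = 1/1.09·[0.9750·1.0650 + 0.0250·33.4050] = 1.7188; exercise value = 9.1500 > continuation, so V_ud = 9.1500 (exercise)
Node dd (S = 51.45): continuation = 1/1.09·[0.9750·33.4050 + 0.0250·53.9850] = 31.1188; exercise value = 38.5500 > continuation, so V_dd = 38.5500 (exercise)
Node u (S = 115.5): continuation = 1/1.09·[0.9750·0.0244 + 0.0250·9.1500] = 0.2317; exercise value = 0.0000 ≤ continuation, so V_u = 0.2317
Node d (S = 73.5): continuation = 1/1.09·[0.9750·9.1500 + 0.0250·38.5500] = 9.0688; exercise value = 16.5000 > continuation, so V_d = 16.5000 (exercise)
Node 0 (S = 105): continuation = 1/1.09·[0.9750·0.2317 + 0.0250·16.5000] = 0.5857; exercise value = 0.0000 ≤ continuation, so V_0 = 0.5857

$0.59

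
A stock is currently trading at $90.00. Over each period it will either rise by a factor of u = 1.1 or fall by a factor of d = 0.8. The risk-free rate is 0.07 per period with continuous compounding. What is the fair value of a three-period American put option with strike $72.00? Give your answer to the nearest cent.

Risk-neutral probability p = (e^0.07 − 0.8)/(1.1 − 0.8) = 0.2725/0.3000 = 0.9084
Terminal stock prices: S_uuu = 119.8, S_uud = 87.12, S_udd = 63.36, S_ddd = 46.08
Terminal payoffs (K − S): max(-47.79, 0) = 0, max(-15.12, 0) = 0, max(8.64, 0) = 8.64, max(25.92, 0) = 25.92
Node uu (S = 108.9): continuation = e^(−0.07)·[0.9084·0.0000 + 0.0916·0.0000] = 0.0000; exercise value = 0.0000 ≤ continuation, so V_uu = 0.0000
Node ud (S = 79.2): continuation = e^(−0.07)·[0.9084·0.0000 + 0.0916·8.6400] = 0.7382; exercise value = 0.0000 ≤ continuation, so V_ud = 0.7382
Node dd (S = 57.6): continuation = e^(−0.07)·[0.9084·8.6400 + 0.0916·25.9200] = 9.5324; exercise value = 14.4000 > continuation, so V_dd = 14.4000 (exercise)
Node u (S = 99): continuation = e^(−0.07)·[0.9084·0.0000 + 0.0916·0.7382] = 0.0631; exercise value = 0.0000 ≤ continuation, so V_u = 0.0631
Node d (S = 72): continuation = e^(−0.07)·[0.9084·0.7382 + 0.0916·14.4000] = 1.8556; exercise value = 0.0000 ≤ continuation, so V_d = 1.8556
Node 0 (S = 90): continuation = e^(−0.07)·[0.9084·0.0631 + 0.0916·1.8556] = 0.2120; exercise value = 0.0000 ≤ continuation, so V_0 = 0.2120

$0.21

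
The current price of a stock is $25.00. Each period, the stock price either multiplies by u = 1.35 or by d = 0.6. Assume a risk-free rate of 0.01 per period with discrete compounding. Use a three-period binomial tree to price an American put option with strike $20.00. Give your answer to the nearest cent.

$3.93

Risk-neutral probability p = (1 + 0.01 − 0.6)/(1.35 − 0.6) = 0.4100/0.7500 = 0.5467
Terminal stock prices: S_uuu = 61.51, S_uud = 27.34, S_udd = 12.15, S_ddd = 5.4
Terminal payoffs (K − S): max(-41.51, 0) = 0, max(-7.338, 0) = 0, max(7.85, 0) = 7.85, max(14.6, 0) = 14.6
Node uu (S = 45.56): continuation = 1/1.01·[0.5467·0.0000 + 0.4533·0.0000] = 0.0000; exercise value = 0.0000 ≤ continuation, so V_uu = 0.0000
Node ud (S = 20.25): continuation = 1/1.01·[0.5467·0.0000 + 0.4533·7.8500] = 3.5234; exercise value = 0.0000 ≤ continuation, so V_ud = 3.5234
Node dd (S = 9): continuation = 1/1.01·[0.5467·7.8500 + 0.4533·14.6000] = 10.8020; exercise value = 11.0000 > continuation, so V_dd = 11.0000 (exercise)
Node u (S = 33.75): continuation = 1/1.01·[0.5467·0.0000 + 0.4533·3.5234] = 1.5815; exercise value = 0.0000 ≤ continuation, so V_u = 1.5815
Node d (S = 15): continuation = 1/1.01·[0.5467·3.5234 + 0.4533·11.0000] = 6.8444; exercise value = 5.0000 ≤ continuation, so V_d = 6.8444
Node 0 (S = 25): continuation = 1/1.01·[0.5467·1.5815 + 0.4533·6.8444] = 3.9280; exercise value = 0.0000 ≤ continuation, so V_0 = 3.9280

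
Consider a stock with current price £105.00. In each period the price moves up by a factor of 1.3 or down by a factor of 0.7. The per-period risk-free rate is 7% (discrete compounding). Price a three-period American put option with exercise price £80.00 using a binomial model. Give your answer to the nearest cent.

£5.60

Risk-neutral probability p = (1 + 0.07 − 0.7)/(1.3 − 0.7) = 0.3700/0.6000 = 0.6167
Terminal stock prices: S_uuu = 230.7, S_uud = 124.2, S_udd = 66.88, S_ddd = 36.01
Terminal payoffs (K − S): max(-150.7, 0) = 0, max(-44.22, 0) = 0, max(13.12, 0) = 13.12, max(43.99, 0) = 43.99
Node uu (S = 177.5): continuation = 1/1.07·[0.6167·0.0000 + 0.3833·0.0000] = 0.0000; exercise value = 0.0000 ≤ continuation, so V_uu = 0.0000
Node ud (S = 95.55): continuation = 1/1.07·[0.6167·0.0000 + 0.3833·13.1150] = 4.6985; exercise value = 0.0000 ≤ continuation, so V_ud = 4.6985
Node dd (S = 51.45): continuation = 1/1.07·[0.6167·13.1150 + 0.3833·43.9850] = 23.3164; exercise value = 28.5500 > continuation, so V_dd = 28.5500 (exercise)
Node u (S = 136.5): continuation = 1/1.07·[0.6167·0.0000 + 0.3833·4.6985] = 1.6833; exercise value = 0.0000 ≤ continuation, so V_u = 1.6833
Node d (S = 73.5): continuation = 1/1.07·[0.6167·4.6985 + 0.3833·28.5500] = 12.9361; exercise value = 6.5000 ≤ continuation, so V_d = 12.9361
Node 0 (S = 105): continuation = 1/1.07·[0.6167·1.6833 + 0.3833·12.9361] = 5.6045; exercise value = 0.0000 ≤ continuation, so V_0 = 5.6045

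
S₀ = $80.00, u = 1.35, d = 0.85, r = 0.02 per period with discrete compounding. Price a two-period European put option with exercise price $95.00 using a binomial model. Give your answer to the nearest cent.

Risk-neutral probability p = (1 + 0.02 − 0.85)/(1.35 − 0.85) = 0.1700/0.5000 = 0.3400
Terminal stock prices: S_uu = 145.8, S_ud = 91.8, S_dd = 57.8
Terminal payoffs (K − S): max(-50.8, 0) = 0, max(3.2, 0) = 3.2, max(37.2, 0) = 37.2
Node u (S = 108): V_u = 1/1.02·[0.3400·0.0000 + 0.6600·3.2000] = 2.0706
Node d (S = 68): V_d = 1/1.02·[0.3400·3.2000 + 0.6600·37.2000] = 25.1373
Node 0 (S = 80): V_0 = 1/1.02·[0.3400·2.0706 + 0.6600·25.1373] = 16.9555

$16.96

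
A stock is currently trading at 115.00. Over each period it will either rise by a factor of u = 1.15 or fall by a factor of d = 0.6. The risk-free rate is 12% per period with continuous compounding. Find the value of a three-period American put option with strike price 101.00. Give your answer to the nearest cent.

2.09

Risk-neutral probability p = (e^0.12 − 0.6)/(1.15 − 0.6) = 0.5275/0.5500 = 0.9591
Terminal stock prices: S_uuu = 174.9, S_uud = 91.25, S_udd = 47.61, S_ddd = 24.84
Terminal payoffs (K − S): max(-73.9, 0) = 0, max(9.748, 0) = 9.748, max(53.39, 0) = 53.39, max(76.16, 0) = 76.16
Node uu (S = 152.1): continuation = e^(−0.12)·[0.9591·0.0000 + 0.0409·9.7475] = 0.3537; exercise value = 0.0000 ≤ continuation, so V_uu = 0.3537
Node ud (S = 79.35): continuation = e^(−0.12)·[0.9591·9.7475 + 0.0409·53.3900] = 10.2290; exercise value = 21.6500 > continuation, so V_ud = 21.6500 (exercise)
Node dd (S = 41.4): continuation = e^(−0.12)·[0.9591·53.3900 + 0.0409·76.1600] = 48.1790; exercise value = 59.6000 > continuation, so V_dd = 59.6000 (exercise)
Node u (S = 132.2): continuation = e^(−0.12)·[0.9591·0.3537 + 0.0409·21.6500] = 1.0865; exercise value = 0.0000 ≤ continuation, so V_u = 1.0865
Node d (S = 69): continuation = e^(−0.12)·[0.9591·21.6500 + 0.0409·59.6000] = 20.5790; exercise value = 32.0000 > continuation, so V_d = 32.0000 (exercise)
Node 0 (S = 115): continuation = e^(−0.12)·[0.9591·1.0865 + 0.0409·32.0000] = 2.0855; exercise value = 0.0000 ≤ continuation, so V_0 = 2.0855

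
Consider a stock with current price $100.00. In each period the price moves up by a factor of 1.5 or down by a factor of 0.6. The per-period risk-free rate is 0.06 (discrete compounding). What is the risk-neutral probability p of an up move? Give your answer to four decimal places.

p = 0.5111

Risk-neutral probability p = (1 + 0.06 − 0.6)/(1.5 − 0.6) = 0.4600/0.9000 = 0.5111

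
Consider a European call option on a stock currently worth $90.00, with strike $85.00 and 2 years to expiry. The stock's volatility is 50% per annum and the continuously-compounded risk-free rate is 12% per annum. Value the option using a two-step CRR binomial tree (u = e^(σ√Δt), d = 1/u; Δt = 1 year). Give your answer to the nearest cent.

CRR parameters: u = e^(σ√Δt) = e^(0.5·√1) = 1.6487, d = 1/u = 0.6065
Per-period rate: rΔt = 0.12·1 = 0.12, so R = e^0.12 = 1.1275
Risk-neutral probability p = (e^0.12 − 0.6065)/(1.6487 − 0.6065) = 0.5210/1.0422 = 0.4999
Terminal stock prices: S_uu = 244.6, S_ud = 90, S_dd = 33.11
Terminal payoffs (S − K): max(159.6, 0) = 159.6, max(5, 0) = 5, max(-51.89, 0) = 0
Node u (S = 148.4): V_u = e^(−0.12)·[0.4999·159.6454 + 0.5001·5.0000] = 72.9967
Node d (S = 54.59): V_d = e^(−0.12)·[0.4999·5.0000 + 0.5001·0.0000] = 2.2168
Node 0 (S = 90): V_0 = e^(−0.12)·[0.4999·72.9967 + 0.5001·2.2168] = 33.3464

$33.35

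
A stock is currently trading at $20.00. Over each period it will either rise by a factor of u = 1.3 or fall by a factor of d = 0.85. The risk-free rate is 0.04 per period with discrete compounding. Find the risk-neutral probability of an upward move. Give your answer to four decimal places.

p = 0.4222

Risk-neutral probability p = (1 + 0.04 − 0.85)/(1.3 − 0.85) = 0.1900/0.4500 = 0.4222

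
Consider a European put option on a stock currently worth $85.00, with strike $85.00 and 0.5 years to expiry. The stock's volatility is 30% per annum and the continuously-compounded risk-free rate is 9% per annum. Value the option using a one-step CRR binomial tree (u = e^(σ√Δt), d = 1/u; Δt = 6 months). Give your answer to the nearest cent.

$6.91

CRR parameters: u = e^(σ√Δt) = e^(0.3·√0.5) = 1.2363, d = 1/u = 0.8089
Per-period rate: rΔt = 0.09·0.5 = 0.045, so R = e^0.045 = 1.0460
Risk-neutral probability p = (e^0.045 − 0.8089)/(1.2363 − 0.8089) = 0.2372/0.4275 = 0.5548
Terminal stock prices: S_u = 105.1, S_d = 68.75
Terminal payoffs (K − S): max(-20.09, 0) = 0, max(16.25, 0) = 16.25
Node 0 (S = 85): V_0 = e^(−0.045)·[0.5548·0.0000 + 0.4452·16.2471] = 6.9142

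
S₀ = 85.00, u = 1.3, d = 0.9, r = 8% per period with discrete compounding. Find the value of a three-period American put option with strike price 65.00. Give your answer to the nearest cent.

0.40

Risk-neutral probability p = (1 + 0.08 − 0.9)/(1.3 − 0.9) = 0.1800/0.4000 = 0.4500
Terminal stock prices: S_uuu = 186.7, S_uud = 129.3, S_udd = 89.51, S_ddd = 61.97
Terminal payoffs (K − S): max(-121.7, 0) = 0, max(-64.28, 0) = 0, max(-24.51, 0) = 0, max(3.035, 0) = 3.035
Node uu (S = 143.7): continuation = 1/1.08·[0.4500·0.0000 + 0.5500·0.0000] = 0.0000; exercise value = 0.0000 ≤ continuation, so V_uu = 0.0000
Node ud (S = 99.45): continuation = 1/1.08·[0.4500·0.0000 + 0.5500·0.0000] = 0.0000; exercise value = 0.0000 ≤ continuation, so V_ud = 0.0000
Node dd (S = 68.85): continuation = 1/1.08·[0.4500·0.0000 + 0.5500·3.0350] = 1.5456; exercise value = 0.0000 ≤ continuation, so V_dd = 1.5456
Node u (S = 110.5): continuation = 1/1.08·[0.4500·0.0000 + 0.5500·0.0000] = 0.0000; exercise value = 0.0000 ≤ continuation, so V_u = 0.0000
Node d (S = 76.5): continuation = 1/1.08·[0.4500·0.0000 + 0.5500·1.5456] = 0.7871; exercise value = 0.0000 ≤ continuation, so V_d = 0.7871
Node 0 (S = 85): continuation = 1/1.08·[0.4500·0.0000 + 0.5500·0.7871] = 0.4008; exercise value = 0.0000 ≤ continuation, so V_0 = 0.4008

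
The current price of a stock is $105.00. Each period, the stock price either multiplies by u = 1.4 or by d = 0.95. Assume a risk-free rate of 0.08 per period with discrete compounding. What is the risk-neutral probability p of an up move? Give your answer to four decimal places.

p = 0.2889

Risk-neutral probability p = (1 + 0.08 − 0.95)/(1.4 − 0.95) = 0.1300/0.4500 = 0.2889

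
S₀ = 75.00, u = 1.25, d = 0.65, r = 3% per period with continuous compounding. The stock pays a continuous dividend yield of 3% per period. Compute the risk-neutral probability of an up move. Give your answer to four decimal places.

Per-period risk-free factor R = e^0.03 = 1.0305; dividend-adjusted growth = e^(0.03−0.03) = 1.0000.
Risk-neutral probability p = (1.0000 − 0.65)/(1.25 − 0.65) = 0.3500/0.6000 = 0.5833

p = 0.5833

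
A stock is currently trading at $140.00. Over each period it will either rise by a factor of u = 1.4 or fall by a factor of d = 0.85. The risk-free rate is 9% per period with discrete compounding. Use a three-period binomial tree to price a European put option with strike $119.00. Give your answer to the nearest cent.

$4.57

Risk-neutral probability p = (1 + 0.09 − 0.85)/(1.4 − 0.85) = 0.2400/0.5500 = 0.4364
Terminal stock prices: S_uuu = 384.2, S_uud = 233.2, S_udd = 141.6, S_ddd = 85.98
Terminal payoffs (K − S): max(-265.2, 0) = 0, max(-114.2, 0) = 0, max(-22.61, 0) = 0, max(33.02, 0) = 33.02
Node uu (S = 274.4): V_uu = 1/1.09·[0.4364·0.0000 + 0.5636·0.0000] = 0.0000
Node ud (S = 166.6): V_ud = 1/1.09·[0.4364·0.0000 + 0.5636·0.0000] = 0.0000
Node dd (S = 101.1): V_dd = 1/1.09·[0.4364·0.0000 + 0.5636·33.0225] = 17.0759
Node u (S = 196): V_u = 1/1.09·[0.4364·0.0000 + 0.5636·0.0000] = 0.0000
Node d (S = 119): V_d = 1/1.09·[0.4364·0.0000 + 0.5636·17.0759] = 8.8299
Node 0 (S = 140): V_0 = 1/1.09·[0.4364·0.0000 + 0.5636·8.8299] = 4.5659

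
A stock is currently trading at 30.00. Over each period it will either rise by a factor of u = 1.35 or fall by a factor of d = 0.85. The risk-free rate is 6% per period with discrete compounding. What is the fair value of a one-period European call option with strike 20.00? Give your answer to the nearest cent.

11.13

Risk-neutral probability p = (1 + 0.06 − 0.85)/(1.35 − 0.85) = 0.2100/0.5000 = 0.4200
Terminal stock prices: S_u = 40.5, S_d = 25.5
Terminal payoffs (S − K): max(20.5, 0) = 20.5, max(5.5, 0) = 5.5
Node 0 (S = 30): V_0 = 1/1.06·[0.4200·20.5000 + 0.5800·5.5000] = 11.1321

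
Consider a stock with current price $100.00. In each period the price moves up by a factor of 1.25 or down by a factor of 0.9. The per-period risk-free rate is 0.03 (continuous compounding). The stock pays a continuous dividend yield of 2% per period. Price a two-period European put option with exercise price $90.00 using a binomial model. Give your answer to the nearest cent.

Per-period risk-free factor R = e^0.03 = 1.0305; dividend-adjusted growth = e^(0.03−0.02) = 1.0101.
Risk-neutral probability p = (1.0101 − 0.9)/(1.25 − 0.9) = 0.1101/0.3500 = 0.3144
Terminal stock prices: S_uu = 156.2, S_ud = 112.5, S_dd = 81
Terminal payoffs (K − S): max(-66.25, 0) = 0, max(-22.5, 0) = 0, max(9, 0) = 9
Node u (S = 125): V_u = e^(−0.03)·[0.3144·0.0000 + 0.6856·0.0000] = 0.0000
Node d (S = 90): V_d = e^(−0.03)·[0.3144·0.0000 + 0.6856·9.0000] = 5.9878
Node 0 (S = 100): V_0 = e^(−0.03)·[0.3144·0.0000 + 0.6856·5.9878] = 3.9837

$3.98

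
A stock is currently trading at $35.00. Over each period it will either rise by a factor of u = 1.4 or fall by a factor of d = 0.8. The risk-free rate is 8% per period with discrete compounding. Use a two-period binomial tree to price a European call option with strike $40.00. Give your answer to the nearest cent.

Risk-neutral probability p = (1 + 0.08 − 0.8)/(1.4 − 0.8) = 0.2800/0.6000 = 0.4667
Terminal stock prices: S_uu = 68.6, S_ud = 39.2, S_dd = 22.4
Terminal payoffs (S − K): max(28.6, 0) = 28.6, max(-0.8, 0) = 0, max(-17.6, 0) = 0
Node u (S = 49): V_u = 1/1.08·[0.4667·28.6000 + 0.5333·0.0000] = 12.3580
Node d (S = 28): V_d = 1/1.08·[0.4667·0.0000 + 0.5333·0.0000] = 0.0000
Node 0 (S = 35): V_0 = 1/1.08·[0.4667·12.3580 + 0.5333·0.0000] = 5.3399

$5.34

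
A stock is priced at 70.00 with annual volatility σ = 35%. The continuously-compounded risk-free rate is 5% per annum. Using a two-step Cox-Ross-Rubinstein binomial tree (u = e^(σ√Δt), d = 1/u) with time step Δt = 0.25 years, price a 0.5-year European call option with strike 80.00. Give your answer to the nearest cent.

4.57

CRR parameters: u = e^(σ√Δt) = e^(0.35·√0.25) = 1.1912, d = 1/u = 0.8395
Per-period rate: rΔt = 0.05·0.25 = 0.0125, so R = e^0.0125 = 1.0126
Risk-neutral probability p = (e^0.0125 − 0.8395)/(1.1912 − 0.8395) = 0.1731/0.3518 = 0.4921
Terminal stock prices: S_uu = 99.33, S_ud = 70, S_dd = 49.33
Terminal payoffs (S − K): max(19.33, 0) = 19.33, max(-10, 0) = 0, max(-30.67, 0) = 0
Node u (S = 83.39): V_u = e^(−0.0125)·[0.4921·19.3347 + 0.5079·0.0000] = 9.3968
Node d (S = 58.76): V_d = e^(−0.0125)·[0.4921·0.0000 + 0.5079·0.0000] = 0.0000
Node 0 (S = 70): V_0 = e^(−0.0125)·[0.4921·9.3968 + 0.5079·0.0000] = 4.5669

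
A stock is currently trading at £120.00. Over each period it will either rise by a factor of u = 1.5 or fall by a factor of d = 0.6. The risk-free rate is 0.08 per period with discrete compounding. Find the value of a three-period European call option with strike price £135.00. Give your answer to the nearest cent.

£41.05

Risk-neutral probability p = (1 + 0.08 − 0.6)/(1.5 − 0.6) = 0.4800/0.9000 = 0.5333
Terminal stock prices: S_uuu = 405, S_uud = 162, S_udd = 64.8, S_ddd = 25.92
Terminal payoffs (S − K): max(270, 0) = 270, max(27, 0) = 27, max(-70.2, 0) = 0, max(-109.1, 0) = 0
Node uu (S = 270): V_uu = 1/1.08·[0.5333·270.0000 + 0.4667·27.0000] = 145.0000
Node ud (S = 108): V_ud = 1/1.08·[0.5333·27.0000 + 0.4667·0.0000] = 13.3333
Node dd (S = 43.2): V_dd = 1/1.08·[0.5333·0.0000 + 0.4667·0.0000] = 0.0000
Node u (S = 180): V_u = 1/1.08·[0.5333·145.0000 + 0.4667·13.3333] = 77.3663
Node d (S = 72): V_d = 1/1.08·[0.5333·13.3333 + 0.4667·0.0000] = 6.5844
Node 0 (S = 120): V_0 = 1/1.08·[0.5333·77.3663 + 0.4667·6.5844] = 41.0507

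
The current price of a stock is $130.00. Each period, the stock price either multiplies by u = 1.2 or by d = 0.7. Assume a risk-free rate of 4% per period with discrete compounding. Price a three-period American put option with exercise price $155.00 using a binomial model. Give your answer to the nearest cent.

$32.06

Risk-neutral probability p = (1 + 0.04 − 0.7)/(1.2 − 0.7) = 0.3400/0.5000 = 0.6800
Terminal stock prices: S_uuu = 224.6, S_uud = 131, S_udd = 76.44, S_ddd = 44.59
Terminal payoffs (K − S): max(-69.64, 0) = 0, max(23.96, 0) = 23.96, max(78.56, 0) = 78.56, max(110.4, 0) = 110.4
Node uu (S = 187.2): continuation = 1/1.04·[0.6800·0.0000 + 0.3200·23.9600] = 7.3723; exercise value = 0.0000 ≤ continuation, so V_uu = 7.3723
Node ud (S = 109.2): continuation = 1/1.04·[0.6800·23.9600 + 0.3200·78.5600] = 39.8385; exercise value = 45.8000 > continuation, so V_ud = 45.8000 (exercise)
Node dd (S = 63.7): continuation = 1/1.04·[0.6800·78.5600 + 0.3200·110.4100] = 85.3385; exercise value = 91.3000 > continuation, so V_dd = 91.3000 (exercise)
Node u (S = 156): continuation = 1/1.04·[0.6800·7.3723 + 0.3200·45.8000] = 18.9127; exercise value = 0.0000 ≤ continuation, so V_u = 18.9127
Node d (S = 91): continuation = 1/1.04·[0.6800·45.8000 + 0.3200·91.3000] = 58.0385; exercise value = 64.0000 > continuation, so V_d = 64.0000 (exercise)
Node 0 (S = 130): continuation = 1/1.04·[0.6800·18.9127 + 0.3200·64.0000] = 32.0583; exercise value = 25.0000 ≤ continuation, so V_0 = 32.0583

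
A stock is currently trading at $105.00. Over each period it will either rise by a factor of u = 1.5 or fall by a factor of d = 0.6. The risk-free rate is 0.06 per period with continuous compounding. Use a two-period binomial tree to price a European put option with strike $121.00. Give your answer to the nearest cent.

Risk-neutral probability p = (e^0.06 − 0.6)/(1.5 − 0.6) = 0.4618/0.9000 = 0.5132
Terminal stock prices: S_uu = 236.2, S_ud = 94.5, S_dd = 37.8
Terminal payoffs (K − S): max(-115.2, 0) = 0, max(26.5, 0) = 26.5, max(83.2, 0) = 83.2
Node u (S = 157.5): V_u = e^(−0.06)·[0.5132·0.0000 + 0.4868·26.5000] = 12.1502
Node d (S = 63): V_d = e^(−0.06)·[0.5132·26.5000 + 0.4868·83.2000] = 50.9535
Node 0 (S = 105): V_0 = e^(−0.06)·[0.5132·12.1502 + 0.4868·50.9535] = 29.2338

$29.23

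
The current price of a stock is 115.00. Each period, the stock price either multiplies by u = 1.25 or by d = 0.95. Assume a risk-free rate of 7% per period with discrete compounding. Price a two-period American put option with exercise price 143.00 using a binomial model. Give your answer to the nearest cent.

Risk-neutral probability p = (1 + 0.07 − 0.95)/(1.25 − 0.95) = 0.1200/0.3000 = 0.4000
Terminal stock prices: S_uu = 179.7, S_ud = 136.6, S_dd = 103.8
Terminal payoffs (K − S): max(-36.69, 0) = 0, max(6.438, 0) = 6.438, max(39.21, 0) = 39.21
Node u (S = 143.8): continuation = 1/1.07·[0.4000·0.0000 + 0.6000·6.4375] = 3.6098; exercise value = 0.0000 ≤ continuation, so V_u = 3.6098
Node d (S = 109.2): continuation = 1/1.07·[0.4000·6.4375 + 0.6000·39.2125] = 24.3949; exercise value = 33.7500 > continuation, so V_d = 33.7500 (exercise)
Node 0 (S = 115): continuation = 1/1.07·[0.4000·3.6098 + 0.6000·33.7500] = 20.2747; exercise value = 28.0000 > continuation, so V_0 = 28.0000 (exercise)

28.00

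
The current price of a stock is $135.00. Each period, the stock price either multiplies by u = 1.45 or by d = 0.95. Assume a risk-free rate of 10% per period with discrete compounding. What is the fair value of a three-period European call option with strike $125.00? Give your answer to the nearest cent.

Risk-neutral probability p = (1 + 0.1 − 0.95)/(1.45 − 0.95) = 0.1500/0.5000 = 0.3000
Terminal stock prices: S_uuu = 411.6, S_uud = 269.6, S_udd = 176.7, S_ddd = 115.7
Terminal payoffs (S − K): max(286.6, 0) = 286.6, max(144.6, 0) = 144.6, max(51.66, 0) = 51.66, max(-9.254, 0) = 0
Node uu (S = 283.8): V_uu = 1/1.1·[0.3000·286.5644 + 0.7000·144.6456] = 170.2011
Node ud (S = 186): V_ud = 1/1.1·[0.3000·144.6456 + 0.7000·51.6644] = 72.3261
Node dd (S = 121.8): V_dd = 1/1.1·[0.3000·51.6644 + 0.7000·0.0000] = 14.0903
Node u (S = 195.8): V_u = 1/1.1·[0.3000·170.2011 + 0.7000·72.3261] = 92.4442
Node d (S = 128.2): V_d = 1/1.1·[0.3000·72.3261 + 0.7000·14.0903] = 28.6919
Node 0 (S = 135): V_0 = 1/1.1·[0.3000·92.4442 + 0.7000·28.6919] = 43.4705

$43.47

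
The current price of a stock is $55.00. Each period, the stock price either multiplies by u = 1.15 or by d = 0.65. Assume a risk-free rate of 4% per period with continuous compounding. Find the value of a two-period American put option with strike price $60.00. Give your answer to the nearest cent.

Risk-neutral probability p = (e^0.04 − 0.65)/(1.15 − 0.65) = 0.3908/0.5000 = 0.7816
Terminal stock prices: S_uu = 72.74, S_ud = 41.11, S_dd = 23.24
Terminal payoffs (K − S): max(-12.74, 0) = 0, max(18.89, 0) = 18.89, max(36.76, 0) = 36.76
Node u (S = 63.25): continuation = e^(−0.04)·[0.7816·0.0000 + 0.2184·18.8875] = 3.9629; exercise value = 0.0000 ≤ continuation, so V_u = 3.9629
Node d (S = 35.75): continuation = e^(−0.04)·[0.7816·18.8875 + 0.2184·36.7625] = 21.8974; exercise value = 24.2500 > continuation, so V_d = 24.2500 (exercise)
Node 0 (S = 55): continuation = e^(−0.04)·[0.7816·3.9629 + 0.2184·24.2500] = 8.0641; exercise value = 5.0000 ≤ continuation, so V_0 = 8.0641

$8.06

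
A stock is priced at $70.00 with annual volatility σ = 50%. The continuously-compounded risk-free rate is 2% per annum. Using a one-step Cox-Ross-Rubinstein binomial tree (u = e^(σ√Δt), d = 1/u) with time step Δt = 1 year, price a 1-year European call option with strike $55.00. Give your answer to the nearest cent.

$23.50

CRR parameters: u = e^(σ√Δt) = e^(0.5·√1) = 1.6487, d = 1/u = 0.6065
Per-period rate: rΔt = 0.02·1 = 0.02, so R = e^0.02 = 1.0202
Risk-neutral probability p = (e^0.02 − 0.6065)/(1.6487 − 0.6065) = 0.4137/1.0422 = 0.3969
Terminal stock prices: S_u = 115.4, S_d = 42.46
Terminal payoffs (S − K): max(60.41, 0) = 60.41, max(-12.54, 0) = 0
Node 0 (S = 70): V_0 = e^(−0.02)·[0.3969·60.4105 + 0.6031·0.0000] = 23.5036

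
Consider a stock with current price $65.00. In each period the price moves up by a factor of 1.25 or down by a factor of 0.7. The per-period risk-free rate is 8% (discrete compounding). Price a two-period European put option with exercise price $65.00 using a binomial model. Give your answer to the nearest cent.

$5.69

Risk-neutral probability p = (1 + 0.08 − 0.7)/(1.25 − 0.7) = 0.3800/0.5500 = 0.6909
Terminal stock prices: S_uu = 101.6, S_ud = 56.87, S_dd = 31.85
Terminal payoffs (K − S): max(-36.56, 0) = 0, max(8.125, 0) = 8.125, max(33.15, 0) = 33.15
Node u (S = 81.25): V_u = 1/1.08·[0.6909·0.0000 + 0.3091·8.1250] = 2.3253
Node d (S = 45.5): V_d = 1/1.08·[0.6909·8.1250 + 0.3091·33.1500] = 14.6852
Node 0 (S = 65): V_0 = 1/1.08·[0.6909·2.3253 + 0.3091·14.6852] = 5.6904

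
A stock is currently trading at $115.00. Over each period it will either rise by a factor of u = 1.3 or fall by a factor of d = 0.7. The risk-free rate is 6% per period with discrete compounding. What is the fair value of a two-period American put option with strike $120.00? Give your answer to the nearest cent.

Risk-neutral probability p = (1 + 0.06 − 0.7)/(1.3 − 0.7) = 0.3600/0.6000 = 0.6000
Terminal stock prices: S_uu = 194.4, S_ud = 104.6, S_dd = 56.35
Terminal payoffs (K − S): max(-74.35, 0) = 0, max(15.35, 0) = 15.35, max(63.65, 0) = 63.65
Node u (S = 149.5): continuation = 1/1.06·[0.6000·0.0000 + 0.4000·15.3500] = 5.7925; exercise value = 0.0000 ≤ continuation, so V_u = 5.7925
Node d (S = 80.5): continuation = 1/1.06·[0.6000·15.3500 + 0.4000·63.6500] = 32.7075; exercise value = 39.5000 > continuation, so V_d = 39.5000 (exercise)
Node 0 (S = 115): continuation = 1/1.06·[0.6000·5.7925 + 0.4000·39.5000] = 18.1844; exercise value = 5.0000 ≤ continuation, so V_0 = 18.1844

$18.18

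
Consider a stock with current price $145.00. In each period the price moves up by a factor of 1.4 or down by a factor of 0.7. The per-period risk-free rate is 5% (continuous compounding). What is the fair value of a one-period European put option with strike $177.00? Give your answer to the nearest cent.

$35.78

Risk-neutral probability p = (e^0.05 − 0.7)/(1.4 − 0.7) = 0.3513/0.7000 = 0.5018
Terminal stock prices: S_u = 203, S_d = 101.5
Terminal payoffs (K − S): max(-26, 0) = 0, max(75.5, 0) = 75.5
Node 0 (S = 145): V_0 = e^(−0.05)·[0.5018·0.0000 + 0.4982·75.5000] = 35.7785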